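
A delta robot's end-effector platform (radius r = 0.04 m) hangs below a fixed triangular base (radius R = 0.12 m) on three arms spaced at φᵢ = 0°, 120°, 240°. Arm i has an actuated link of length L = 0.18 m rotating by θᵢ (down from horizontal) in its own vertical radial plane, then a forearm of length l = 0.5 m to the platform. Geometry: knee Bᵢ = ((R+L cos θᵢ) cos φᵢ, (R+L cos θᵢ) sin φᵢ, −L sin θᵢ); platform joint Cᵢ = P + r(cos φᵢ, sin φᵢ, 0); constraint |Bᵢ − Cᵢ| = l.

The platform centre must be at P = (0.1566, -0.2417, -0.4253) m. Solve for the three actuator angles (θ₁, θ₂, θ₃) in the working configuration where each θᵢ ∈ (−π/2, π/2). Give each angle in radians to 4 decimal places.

θ₁ = -0.0001, θ₂ = 1.2219, θ₃ = 0.0874

φ1=0.0° → target in arm frame (0.1566, -0.2417)
  A cos θ + B sin θ = C:  -0.0766·cos θ + -0.4253·sin θ = -0.0766
  γ=atan2(-0.4253,-0.0766)=-1.7490;  ψ=arccos(-0.1772)=1.7489;  θ1=γ+ψ≈-0.0001
rotate P by −φ2: (-0.2876, -0.0148, -0.4253)
  e−x'=0.3676;  (l²−L²−(e−x')²−y'²−z²)/2L = -0.2740
  √(A²+B²)=0.5622;  θ2 = -0.8580+2.0799 ≈ 1.2219
arm 3 (φ=240.0°): x'=0.1310, y'=0.2565
  e−x'=-0.0510;  (l²−L²−(e−x')²−y'²−z²)/2L = -0.0879
  √(A²+B²)=0.4283;  θ3 = -1.6902+1.7776 ≈ 0.0874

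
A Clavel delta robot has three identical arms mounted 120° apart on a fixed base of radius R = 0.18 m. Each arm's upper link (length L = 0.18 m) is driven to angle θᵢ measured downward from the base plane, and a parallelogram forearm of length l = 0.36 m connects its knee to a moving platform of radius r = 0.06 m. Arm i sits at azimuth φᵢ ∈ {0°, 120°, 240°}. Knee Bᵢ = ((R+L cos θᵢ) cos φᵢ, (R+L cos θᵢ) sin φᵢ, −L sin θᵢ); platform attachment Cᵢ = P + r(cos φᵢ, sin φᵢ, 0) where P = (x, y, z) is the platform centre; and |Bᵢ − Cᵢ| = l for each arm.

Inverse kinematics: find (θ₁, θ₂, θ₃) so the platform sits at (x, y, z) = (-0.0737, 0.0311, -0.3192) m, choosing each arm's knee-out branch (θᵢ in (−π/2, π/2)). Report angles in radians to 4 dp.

θ₁ = 0.8724, θ₂ = 0.2617, θ₃ = 0.5234

arm 1 (φ=0.0°): x'=-0.0737, y'=0.0311
  A cos θ + B sin θ = C:  0.1937·cos θ + -0.3192·sin θ = -0.1199
  γ=atan2(-0.3192,0.1937)=-1.0254;  ψ=arccos(-0.3212)=1.8978;  θ1=γ+ψ≈0.8724
φ2=120.0° → target in arm frame (0.0638, 0.0483)
  e−x'=0.0562;  (l²−L²−(e−x')²−y'²−z²)/2L = -0.0283
  γ=atan2(-0.3192,0.0562)=-1.3965;  ψ=arccos(-0.0872)=1.6582;  θ2=γ+ψ≈0.2617
φ3=240.0° → target in arm frame (0.0099, -0.0794)
  A=0.1101, B=-0.3192, C=(l²−L²−A²−y'²−z²)/(2L)=-0.0642
  √(A²+B²)=0.3376;  θ3 = -1.2387+1.7621 ≈ 0.5234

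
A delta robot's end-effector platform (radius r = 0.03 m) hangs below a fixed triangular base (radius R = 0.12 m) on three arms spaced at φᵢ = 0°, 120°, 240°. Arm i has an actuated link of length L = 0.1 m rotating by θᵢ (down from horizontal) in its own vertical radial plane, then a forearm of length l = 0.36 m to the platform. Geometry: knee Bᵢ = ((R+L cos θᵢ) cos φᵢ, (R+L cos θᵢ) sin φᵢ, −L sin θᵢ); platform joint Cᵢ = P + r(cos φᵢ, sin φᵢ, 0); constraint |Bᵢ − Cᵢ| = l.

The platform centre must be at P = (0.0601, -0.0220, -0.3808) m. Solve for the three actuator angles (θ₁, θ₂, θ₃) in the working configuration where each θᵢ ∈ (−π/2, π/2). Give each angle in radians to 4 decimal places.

φ1=0.0° → target in arm frame (0.0601, -0.0220)
  A=0.0299, B=-0.3808, C=(l²−L²−A²−y'²−z²)/(2L)=-0.1339
  √(A²+B²)=0.3820;  θ1 = -1.4924+1.9290 ≈ 0.4366
φ2=120.0° → target in arm frame (-0.0491, -0.0410)
  A=0.1391, B=-0.3808, C=(l²−L²−A²−y'²−z²)/(2L)=-0.2322
  θ2 = atan2(B,A) + arccos(C/0.4054) = 0.9601
rotate P by −φ3: (-0.0110, 0.0630, -0.3808)
  e−x'=0.1010;  (l²−L²−(e−x')²−y'²−z²)/2L = -0.1979
  γ=atan2(-0.3808,0.1010)=-1.3115;  ψ=arccos(-0.5024)=2.0971;  θ3=γ+ψ≈0.7856

θ₁ = 0.4366, θ₂ = 0.9601, θ₃ = 0.7856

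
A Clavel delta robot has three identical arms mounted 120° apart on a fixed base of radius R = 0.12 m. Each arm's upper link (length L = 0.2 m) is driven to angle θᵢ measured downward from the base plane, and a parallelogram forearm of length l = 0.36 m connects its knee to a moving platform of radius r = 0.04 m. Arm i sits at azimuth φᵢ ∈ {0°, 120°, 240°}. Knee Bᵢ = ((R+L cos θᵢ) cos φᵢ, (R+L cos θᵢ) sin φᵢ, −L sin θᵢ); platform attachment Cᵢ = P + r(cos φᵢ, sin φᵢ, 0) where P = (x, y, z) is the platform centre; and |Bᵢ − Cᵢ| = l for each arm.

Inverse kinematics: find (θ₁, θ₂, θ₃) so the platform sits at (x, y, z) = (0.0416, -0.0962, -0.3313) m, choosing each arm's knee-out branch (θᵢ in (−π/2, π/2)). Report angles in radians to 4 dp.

arm 1 (φ=0.0°): x'=0.0416, y'=-0.0962
  e−x'=0.0384;  (l²−L²−(e−x')²−y'²−z²)/2L = -0.0772
  θ1 = atan2(B,A) + arccos(C/0.3335) = 0.3490
rotate P by −φ2: (-0.1041, 0.0121, -0.3313)
  e−x'=0.1841;  (l²−L²−(e−x')²−y'²−z²)/2L = -0.1355
  θ2 = atan2(B,A) + arccos(C/0.3790) = 0.8728
φ3=240.0° → target in arm frame (0.0625, 0.0841)
  A=0.0175, B=-0.3313, C=(l²−L²−A²−y'²−z²)/(2L)=-0.0689
  θ3 = atan2(B,A) + arccos(C/0.3318) = 0.2618

θ₁ = 0.3490, θ₂ = 0.8728, θ₃ = 0.2618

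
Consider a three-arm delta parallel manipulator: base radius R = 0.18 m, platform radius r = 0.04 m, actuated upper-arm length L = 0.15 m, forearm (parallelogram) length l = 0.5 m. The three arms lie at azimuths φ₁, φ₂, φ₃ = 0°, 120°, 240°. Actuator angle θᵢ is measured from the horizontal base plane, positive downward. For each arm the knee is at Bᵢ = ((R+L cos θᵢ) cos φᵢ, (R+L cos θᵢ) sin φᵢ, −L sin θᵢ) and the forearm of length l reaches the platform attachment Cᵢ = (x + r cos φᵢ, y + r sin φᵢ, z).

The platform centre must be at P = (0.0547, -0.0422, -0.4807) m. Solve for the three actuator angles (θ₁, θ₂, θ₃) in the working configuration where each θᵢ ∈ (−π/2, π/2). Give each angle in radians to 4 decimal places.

φ1=0.0° → target in arm frame (0.0547, -0.0422)
  A cos θ + B sin θ = C:  0.0853·cos θ + -0.4807·sin θ = -0.0421
  θ1 = atan2(B,A) + arccos(C/0.4882) = 0.2620
arm 2 (φ=120.0°): x'=-0.0639, y'=-0.0263
  e−x'=0.2039;  (l²−L²−(e−x')²−y'²−z²)/2L = -0.1528
  γ=atan2(-0.4807,0.2039)=-1.1696;  ψ=arccos(-0.2926)=1.8678;  θ2=γ+ψ≈0.6981
rotate P by −φ3: (0.0092, 0.0685, -0.4807)
  A cos θ + B sin θ = C:  0.1308·cos θ + -0.4807·sin θ = -0.0846
  θ3 = atan2(B,A) + arccos(C/0.4982) = 0.4363

θ₁ = 0.2620, θ₂ = 0.6981, θ₃ = 0.4363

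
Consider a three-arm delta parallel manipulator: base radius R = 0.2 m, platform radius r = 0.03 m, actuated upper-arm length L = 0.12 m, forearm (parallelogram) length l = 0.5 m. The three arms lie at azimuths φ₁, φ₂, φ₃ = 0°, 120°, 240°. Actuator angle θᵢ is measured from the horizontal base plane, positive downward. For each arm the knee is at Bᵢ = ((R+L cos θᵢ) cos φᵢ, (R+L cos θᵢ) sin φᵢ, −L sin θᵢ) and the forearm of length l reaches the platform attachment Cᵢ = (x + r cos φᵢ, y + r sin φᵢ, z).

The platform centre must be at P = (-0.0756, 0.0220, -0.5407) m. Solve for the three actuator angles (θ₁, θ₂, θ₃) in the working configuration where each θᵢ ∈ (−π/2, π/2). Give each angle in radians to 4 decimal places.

φ1=0.0° → target in arm frame (-0.0756, 0.0220)
  e−x'=0.2456;  (l²−L²−(e−x')²−y'²−z²)/2L = -0.4898
  γ=atan2(-0.5407,0.2456)=-1.1444;  ψ=arccos(-0.8248)=2.5407;  θ1=γ+ψ≈1.3962
rotate P by −φ2: (0.0569, 0.0545, -0.5407)
  e−x'=0.1131;  (l²−L²−(e−x')²−y'²−z²)/2L = -0.3022
  γ=atan2(-0.5407,0.1131)=-1.3645;  ψ=arccos(-0.5470)=2.1496;  θ2=γ+ψ≈0.7851
rotate P by −φ3: (0.0187, -0.0765, -0.5407)
  A=0.1513, B=-0.5407, C=(l²−L²−A²−y'²−z²)/(2L)=-0.3562
  √(A²+B²)=0.5615;  θ3 = -1.2980+2.2580 ≈ 0.9600

θ₁ = 1.3962, θ₂ = 0.7851, θ₃ = 0.9600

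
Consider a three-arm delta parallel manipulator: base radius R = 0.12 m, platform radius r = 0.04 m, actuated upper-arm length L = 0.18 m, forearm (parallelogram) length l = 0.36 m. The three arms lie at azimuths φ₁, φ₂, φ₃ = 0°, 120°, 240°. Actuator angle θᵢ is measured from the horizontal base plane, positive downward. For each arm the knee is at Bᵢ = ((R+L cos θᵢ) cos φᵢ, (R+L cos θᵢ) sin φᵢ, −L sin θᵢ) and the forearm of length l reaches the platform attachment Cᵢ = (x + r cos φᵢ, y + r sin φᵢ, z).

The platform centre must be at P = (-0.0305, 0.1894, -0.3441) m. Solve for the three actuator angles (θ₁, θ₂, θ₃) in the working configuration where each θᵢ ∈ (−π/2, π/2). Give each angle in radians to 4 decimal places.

φ1=0.0° → target in arm frame (-0.0305, 0.1894)
  A=0.1105, B=-0.3441, C=(l²−L²−A²−y'²−z²)/(2L)=-0.1925
  γ=atan2(-0.3441,0.1105)=-1.2601;  ψ=arccos(-0.5325)=2.1324;  θ1=γ+ψ≈0.8723
φ2=120.0° → target in arm frame (0.1793, -0.0683)
  e−x'=-0.0993;  (l²−L²−(e−x')²−y'²−z²)/2L = -0.0992
  γ=atan2(-0.3441,-0.0993)=-1.8517;  ψ=arccos(-0.2771)=1.8515;  θ2=γ+ψ≈-0.0001
rotate P by −φ3: (-0.1488, -0.1211, -0.3441)
  A=0.2288, B=-0.3441, C=(l²−L²−A²−y'²−z²)/(2L)=-0.2450
  θ3 = atan2(B,A) + arccos(C/0.4132) = 1.2215

θ₁ = 0.8723, θ₂ = -0.0001, θ₃ = 1.2215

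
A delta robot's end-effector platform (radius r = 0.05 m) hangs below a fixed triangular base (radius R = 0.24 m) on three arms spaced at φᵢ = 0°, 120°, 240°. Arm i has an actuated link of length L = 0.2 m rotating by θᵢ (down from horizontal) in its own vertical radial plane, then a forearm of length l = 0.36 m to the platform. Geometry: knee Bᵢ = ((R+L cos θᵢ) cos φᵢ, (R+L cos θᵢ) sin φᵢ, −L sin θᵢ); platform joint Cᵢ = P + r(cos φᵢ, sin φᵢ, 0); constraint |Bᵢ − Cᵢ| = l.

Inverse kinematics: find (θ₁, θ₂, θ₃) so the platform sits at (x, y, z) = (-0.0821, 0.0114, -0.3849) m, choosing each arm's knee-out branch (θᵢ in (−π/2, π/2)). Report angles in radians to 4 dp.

φ1=0.0° → target in arm frame (-0.0821, 0.0114)
  A cos θ + B sin θ = C:  0.2721·cos θ + -0.3849·sin θ = -0.3318
  θ1 = atan2(B,A) + arccos(C/0.4714) = 1.3962
arm 2 (φ=120.0°): x'=0.0509, y'=0.0654
  e−x'=0.1391;  (l²−L²−(e−x')²−y'²−z²)/2L = -0.2054
  θ2 = atan2(B,A) + arccos(C/0.4093) = 0.8726
φ3=240.0° → target in arm frame (0.0312, -0.0768)
  e−x'=0.1588;  (l²−L²−(e−x')²−y'²−z²)/2L = -0.2242
  √(A²+B²)=0.4164;  θ3 = -1.1794+2.1393 ≈ 0.9599

θ₁ = 1.3962, θ₂ = 0.8726, θ₃ = 0.9599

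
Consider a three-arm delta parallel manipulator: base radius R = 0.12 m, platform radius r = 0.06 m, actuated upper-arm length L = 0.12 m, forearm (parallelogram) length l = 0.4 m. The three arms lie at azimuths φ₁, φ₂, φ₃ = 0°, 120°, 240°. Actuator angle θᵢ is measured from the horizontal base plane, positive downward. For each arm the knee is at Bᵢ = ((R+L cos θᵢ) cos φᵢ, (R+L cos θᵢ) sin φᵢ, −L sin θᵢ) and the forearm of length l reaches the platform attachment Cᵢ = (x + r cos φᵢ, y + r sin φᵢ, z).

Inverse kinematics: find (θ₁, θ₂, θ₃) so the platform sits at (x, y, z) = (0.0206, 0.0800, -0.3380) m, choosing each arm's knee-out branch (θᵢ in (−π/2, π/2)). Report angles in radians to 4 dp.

rotate P by −φ1: (0.0206, 0.0800, -0.3380)
  A=0.0394, B=-0.3380, C=(l²−L²−A²−y'²−z²)/(2L)=0.0975
  √(A²+B²)=0.3403;  θ1 = -1.4548+1.2802 ≈ -0.1746
φ2=120.0° → target in arm frame (0.0590, -0.0578)
  e−x'=0.0010;  (l²−L²−(e−x')²−y'²−z²)/2L = 0.1167
  γ=atan2(-0.3380,0.0010)=-1.5678;  ψ=arccos(0.3453)=1.2183;  θ2=γ+ψ≈-0.3495
arm 3 (φ=240.0°): x'=-0.0796, y'=-0.0222
  e−x'=0.1396;  (l²−L²−(e−x')²−y'²−z²)/2L = 0.0474
  γ=atan2(-0.3380,0.1396)=-1.1792;  ψ=arccos(0.1297)=1.4407;  θ3=γ+ψ≈0.2616

θ₁ = -0.1746, θ₂ = -0.3495, θ₃ = 0.2616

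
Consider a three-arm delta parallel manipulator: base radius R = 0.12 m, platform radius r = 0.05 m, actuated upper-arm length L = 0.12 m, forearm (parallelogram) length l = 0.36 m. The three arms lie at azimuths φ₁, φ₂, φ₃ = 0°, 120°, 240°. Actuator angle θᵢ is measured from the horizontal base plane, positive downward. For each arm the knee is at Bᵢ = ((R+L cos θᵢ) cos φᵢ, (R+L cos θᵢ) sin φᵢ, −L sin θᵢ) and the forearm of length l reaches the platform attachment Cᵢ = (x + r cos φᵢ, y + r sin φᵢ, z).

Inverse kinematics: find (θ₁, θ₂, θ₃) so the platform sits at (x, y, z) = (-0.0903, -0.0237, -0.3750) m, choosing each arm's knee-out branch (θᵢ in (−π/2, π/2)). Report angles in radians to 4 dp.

θ₁ = 0.9602, θ₂ = 0.5239, θ₃ = 0.3495

φ1=0.0° → target in arm frame (-0.0903, -0.0237)
  A cos θ + B sin θ = C:  0.1603·cos θ + -0.3750·sin θ = -0.2153
  θ1 = atan2(B,A) + arccos(C/0.4078) = 0.9602
arm 2 (φ=120.0°): x'=0.0246, y'=0.0901
  A cos θ + B sin θ = C:  0.0454·cos θ + -0.3750·sin θ = -0.1483
  √(A²+B²)=0.3777;  θ2 = -1.4504+1.9743 ≈ 0.5239
rotate P by −φ3: (0.0657, -0.0664, -0.3750)
  e−x'=0.0043;  (l²−L²−(e−x')²−y'²−z²)/2L = -0.1244
  γ=atan2(-0.3750,0.0043)=-1.5593;  ψ=arccos(-0.3316)=1.9088;  θ3=γ+ψ≈0.3495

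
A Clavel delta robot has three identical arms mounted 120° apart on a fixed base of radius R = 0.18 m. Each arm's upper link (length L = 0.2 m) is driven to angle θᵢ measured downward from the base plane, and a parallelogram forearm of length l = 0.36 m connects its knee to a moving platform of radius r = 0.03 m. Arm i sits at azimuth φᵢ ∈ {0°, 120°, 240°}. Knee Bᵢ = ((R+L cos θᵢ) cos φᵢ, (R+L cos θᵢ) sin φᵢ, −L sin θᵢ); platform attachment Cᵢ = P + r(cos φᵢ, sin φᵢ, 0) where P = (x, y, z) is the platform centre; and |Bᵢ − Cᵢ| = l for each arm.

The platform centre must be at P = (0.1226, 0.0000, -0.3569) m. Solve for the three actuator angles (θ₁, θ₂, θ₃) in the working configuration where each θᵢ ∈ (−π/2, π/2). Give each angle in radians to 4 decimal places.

arm 1 (φ=0.0°): x'=0.1226, y'=0.0000
  A=0.0274, B=-0.3569, C=(l²−L²−A²−y'²−z²)/(2L)=-0.0963
  γ=atan2(-0.3569,0.0274)=-1.4942;  ψ=arccos(-0.2691)=1.8432;  θ1=γ+ψ≈0.3491
rotate P by −φ2: (-0.0613, -0.1062, -0.3569)
  A cos θ + B sin θ = C:  0.2113·cos θ + -0.3569·sin θ = -0.2342
  θ2 = atan2(B,A) + arccos(C/0.4148) = 1.1347
φ3=240.0° → target in arm frame (-0.0613, 0.1062)
  A cos θ + B sin θ = C:  0.2113·cos θ + -0.3569·sin θ = -0.2342
  γ=atan2(-0.3569,0.2113)=-1.0362;  ψ=arccos(-0.5648)=2.1710;  θ3=γ+ψ≈1.1347

θ₁ = 0.3491, θ₂ = 1.1347, θ₃ = 1.1347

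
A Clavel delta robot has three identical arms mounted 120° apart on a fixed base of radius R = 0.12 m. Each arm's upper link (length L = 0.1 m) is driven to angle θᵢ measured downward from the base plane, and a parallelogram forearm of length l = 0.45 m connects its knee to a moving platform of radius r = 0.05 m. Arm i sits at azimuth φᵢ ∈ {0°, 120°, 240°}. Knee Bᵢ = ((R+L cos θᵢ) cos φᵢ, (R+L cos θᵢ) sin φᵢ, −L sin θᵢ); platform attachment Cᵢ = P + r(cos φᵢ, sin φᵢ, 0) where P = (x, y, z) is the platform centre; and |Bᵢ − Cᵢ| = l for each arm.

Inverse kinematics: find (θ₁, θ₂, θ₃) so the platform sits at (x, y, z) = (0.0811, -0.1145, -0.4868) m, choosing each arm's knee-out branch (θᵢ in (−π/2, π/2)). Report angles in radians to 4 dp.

rotate P by −φ1: (0.0811, -0.1145, -0.4868)
  e−x'=-0.0111;  (l²−L²−(e−x')²−y'²−z²)/2L = -0.2885
  γ=atan2(-0.4868,-0.0111)=-1.5936;  ψ=arccos(-0.5926)=2.2050;  θ1=γ+ψ≈0.6114
arm 2 (φ=120.0°): x'=-0.1397, y'=-0.0130
  A cos θ + B sin θ = C:  0.2097·cos θ + -0.4868·sin θ = -0.4431
  γ=atan2(-0.4868,0.2097)=-1.1640;  ψ=arccos(-0.8360)=2.5607;  θ2=γ+ψ≈1.3967
arm 3 (φ=240.0°): x'=0.0586, y'=0.1275
  A=0.0114, B=-0.4868, C=(l²−L²−A²−y'²−z²)/(2L)=-0.3043
  √(A²+B²)=0.4869;  θ3 = -1.5474+2.2458 ≈ 0.6984

θ₁ = 0.6114, θ₂ = 1.3967, θ₃ = 0.6984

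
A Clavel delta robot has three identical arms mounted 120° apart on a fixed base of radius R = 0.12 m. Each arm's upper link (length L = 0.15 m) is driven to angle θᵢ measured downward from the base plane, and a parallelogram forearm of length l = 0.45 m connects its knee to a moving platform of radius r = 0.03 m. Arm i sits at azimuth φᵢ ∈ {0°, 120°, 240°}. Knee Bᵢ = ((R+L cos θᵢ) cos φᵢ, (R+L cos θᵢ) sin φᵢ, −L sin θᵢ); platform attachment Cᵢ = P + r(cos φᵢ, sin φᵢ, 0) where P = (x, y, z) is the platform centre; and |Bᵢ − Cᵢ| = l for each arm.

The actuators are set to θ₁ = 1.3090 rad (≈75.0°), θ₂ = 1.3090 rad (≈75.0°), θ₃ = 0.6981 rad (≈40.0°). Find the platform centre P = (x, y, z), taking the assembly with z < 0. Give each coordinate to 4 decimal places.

centre 1 = (0.1288·cos0.0°, 0.1288·sin0.0°, -0.1449) = (0.1288, 0.0000, -0.1449)
centre 2 = (0.1288·cos120.0°, 0.1288·sin120.0°, -0.1449) = (-0.0644, 0.1116, -0.1449)
φ3=240.0°: virtual centre (-0.1025, -0.1775, -0.0964), radius l
|centre ₂|²−|centre ₁|² = 0.0000;  |centre ₃|²−|centre ₁|² = 0.0137
[-0.3865 0.2231 0.0000]·P = 0.0000;  [-0.4626 -0.3549 0.0969]·P = 0.0137
Cramer: x(z) = -0.0127+0.0900z;  y(z) = -0.0220+0.1559z
into |P−centre ₁|² = l²: 1.0324z² + 0.2574z + -0.1610 = 0;  Δ = 0.7311;  z = -0.5388 or 0.2894 → z<0 root = -0.5388
x = -0.0612, y = -0.1060

(-0.0612, -0.1060, -0.5388)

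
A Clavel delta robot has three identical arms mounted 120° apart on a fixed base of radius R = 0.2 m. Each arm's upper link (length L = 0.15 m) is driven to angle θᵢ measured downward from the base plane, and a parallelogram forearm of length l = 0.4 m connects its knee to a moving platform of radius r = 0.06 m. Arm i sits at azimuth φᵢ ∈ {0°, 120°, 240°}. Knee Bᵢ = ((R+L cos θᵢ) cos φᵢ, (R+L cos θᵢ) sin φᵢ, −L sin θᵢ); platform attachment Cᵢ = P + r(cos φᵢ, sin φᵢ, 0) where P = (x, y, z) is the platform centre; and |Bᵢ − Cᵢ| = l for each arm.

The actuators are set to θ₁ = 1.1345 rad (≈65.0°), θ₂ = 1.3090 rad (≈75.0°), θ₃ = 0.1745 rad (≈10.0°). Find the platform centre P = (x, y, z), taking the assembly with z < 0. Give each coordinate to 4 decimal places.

arm 1 at φ=0.0°: e+L cos θ1 = 0.2034;  centre 1 = (0.2034, 0.0000, -0.1359)
centre 2 = (0.1788·cos120.0°, 0.1788·sin120.0°, -0.1449) = (-0.0894, 0.1549, -0.1449)
arm 3 at φ=240.0°: e+L cos θ3 = 0.2877;  centre 3 = (-0.1439, -0.2492, -0.0260)
eliminate P² terms by subtracting sphere 1 from 2 and 3
[-0.5856 0.3097 -0.0179]·P = -0.0069;  [-0.6945 -0.4983 0.2198]·P = 0.0236
det = 0.5069;  x = -0.0077+0.1167z,  y = -0.0367+0.2784z
into |P−centre ₁|² = l²: 1.0911z² + 0.2022z + -0.0956 = 0;  Δ = 0.4583;  z = -0.4029 or 0.2175 → z<0 root = -0.4029
x = -0.0547, y = -0.1489

(-0.0547, -0.1489, -0.4029)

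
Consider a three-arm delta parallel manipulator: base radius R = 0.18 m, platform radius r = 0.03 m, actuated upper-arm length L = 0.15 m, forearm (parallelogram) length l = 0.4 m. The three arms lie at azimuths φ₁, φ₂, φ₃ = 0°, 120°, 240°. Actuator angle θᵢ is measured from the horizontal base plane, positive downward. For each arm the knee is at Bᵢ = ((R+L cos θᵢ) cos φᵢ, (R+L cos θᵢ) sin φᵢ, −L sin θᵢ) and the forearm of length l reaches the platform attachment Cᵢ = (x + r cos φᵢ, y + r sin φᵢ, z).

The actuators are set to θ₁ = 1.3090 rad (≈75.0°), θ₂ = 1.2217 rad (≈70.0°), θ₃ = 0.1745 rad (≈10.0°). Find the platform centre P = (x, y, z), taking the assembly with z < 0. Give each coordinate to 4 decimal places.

(-0.0901, -0.1299, -0.4004)

arm 1 at φ=0.0°: (R−r)+L cos θ1 = 0.1888;  O1 = (0.1888, 0.0000, -0.1449)
φ2=120.0°: virtual centre (-0.1007, 0.1743, -0.1410), radius l
O3 = (0.2977·cos240.0°, 0.2977·sin240.0°, -0.0260) = (-0.1489, -0.2578, -0.0260)
eliminate P² terms by subtracting sphere 1 from 2 and 3
[-0.5790 0.3487 0.0079]·P = 0.0037;  [-0.6754 -0.5157 0.2377]·P = 0.0327
Cramer: x(z) = -0.0249+0.1628z;  y(z) = -0.0307+0.2477z
into |P−O₁|² = l²: 1.0879z² + 0.2050z + -0.0924 = 0;  Δ = 0.4440;  z = -0.4004 or 0.2120 → z<0 root = -0.4004
x = -0.0901, y = -0.1299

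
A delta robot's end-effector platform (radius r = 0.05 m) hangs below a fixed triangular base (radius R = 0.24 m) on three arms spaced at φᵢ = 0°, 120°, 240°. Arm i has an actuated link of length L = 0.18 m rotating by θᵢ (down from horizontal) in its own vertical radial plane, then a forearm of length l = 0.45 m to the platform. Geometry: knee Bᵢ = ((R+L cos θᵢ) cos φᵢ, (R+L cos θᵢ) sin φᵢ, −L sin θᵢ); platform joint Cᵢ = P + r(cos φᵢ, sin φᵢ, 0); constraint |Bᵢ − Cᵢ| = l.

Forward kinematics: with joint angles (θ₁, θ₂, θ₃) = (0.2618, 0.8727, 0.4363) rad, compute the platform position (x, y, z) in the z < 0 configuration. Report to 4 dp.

(0.0570, -0.0583, -0.3705)

S1 = (0.3639·cos0.0°, 0.3639·sin0.0°, -0.0466) = (0.3639, 0.0000, -0.0466)
φ2=120.0°: virtual centre (-0.1528, 0.2647, -0.1379), radius l
φ3=240.0°: virtual centre (-0.1766, -0.3058, -0.0761), radius l
|S₂|²−|S₁|² = -0.0221;  |S₃|²−|S₁|² = -0.0041
[-1.0334 0.5295 -0.1826]·P = -0.0221;  [-1.0809 -0.6117 -0.0590]·P = -0.0041
det = 1.2044;  x = 0.0130+-0.1187z,  y = -0.0163+0.1133z
quadratic in z: (1.0269)z²+(0.1727)z+(-0.0770)=0, √Δ=0.5882 → z ∈ {-0.3705, 0.2023}; z = -0.3705 (taking z<0)
x = 0.0570, y = -0.0583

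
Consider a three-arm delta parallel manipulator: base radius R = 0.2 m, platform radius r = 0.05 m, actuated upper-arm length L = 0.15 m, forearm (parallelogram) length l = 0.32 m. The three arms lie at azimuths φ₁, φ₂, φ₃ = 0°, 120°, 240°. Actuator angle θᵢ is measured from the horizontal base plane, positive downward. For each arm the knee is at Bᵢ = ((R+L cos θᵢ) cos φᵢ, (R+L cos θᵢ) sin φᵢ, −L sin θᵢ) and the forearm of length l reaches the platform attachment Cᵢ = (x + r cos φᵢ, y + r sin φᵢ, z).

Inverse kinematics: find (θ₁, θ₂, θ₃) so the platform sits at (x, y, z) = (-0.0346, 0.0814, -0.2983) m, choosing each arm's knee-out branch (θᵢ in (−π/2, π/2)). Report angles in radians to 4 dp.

arm 1 (φ=0.0°): x'=-0.0346, y'=0.0814
  A=0.1846, B=-0.2983, C=(l²−L²−A²−y'²−z²)/(2L)=-0.1660
  γ=atan2(-0.2983,0.1846)=-1.0166;  ψ=arccos(-0.4731)=2.0636;  θ1=γ+ψ≈1.0469
rotate P by −φ2: (0.0878, -0.0107, -0.2983)
  A=0.0622, B=-0.2983, C=(l²−L²−A²−y'²−z²)/(2L)=-0.0436
  θ2 = atan2(B,A) + arccos(C/0.3047) = 0.3490
arm 3 (φ=240.0°): x'=-0.0532, y'=-0.0707
  A cos θ + B sin θ = C:  0.2032·cos θ + -0.2983·sin θ = -0.1845
  γ=atan2(-0.2983,0.2032)=-0.9728;  ψ=arccos(-0.5113)=2.1075;  θ3=γ+ψ≈1.1347

θ₁ = 1.0469, θ₂ = 0.3490, θ₃ = 1.1347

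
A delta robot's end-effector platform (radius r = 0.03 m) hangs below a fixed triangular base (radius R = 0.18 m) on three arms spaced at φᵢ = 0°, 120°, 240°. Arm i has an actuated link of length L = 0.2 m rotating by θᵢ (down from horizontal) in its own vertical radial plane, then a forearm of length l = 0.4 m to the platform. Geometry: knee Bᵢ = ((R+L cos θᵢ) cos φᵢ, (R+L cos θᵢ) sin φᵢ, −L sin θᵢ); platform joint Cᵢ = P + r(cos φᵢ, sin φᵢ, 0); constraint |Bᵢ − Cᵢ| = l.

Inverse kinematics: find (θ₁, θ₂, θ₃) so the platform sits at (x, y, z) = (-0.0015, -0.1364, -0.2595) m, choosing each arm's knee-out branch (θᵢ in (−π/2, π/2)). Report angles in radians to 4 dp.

rotate P by −φ1: (-0.0015, -0.1364, -0.2595)
  e−x'=0.1515;  (l²−L²−(e−x')²−y'²−z²)/2L = 0.0278
  γ=atan2(-0.2595,0.1515)=-1.0424;  ψ=arccos(0.0924)=1.4783;  θ1=γ+ψ≈0.4359
φ2=120.0° → target in arm frame (-0.1174, 0.0695)
  A=0.2674, B=-0.2595, C=(l²−L²−A²−y'²−z²)/(2L)=-0.0592
  γ=atan2(-0.2595,0.2674)=-0.7705;  ψ=arccos(-0.1588)=1.7302;  θ2=γ+ψ≈0.9598
φ3=240.0° → target in arm frame (0.1189, 0.0669)
  A cos θ + B sin θ = C:  0.0311·cos θ + -0.2595·sin θ = 0.1180
  γ=atan2(-0.2595,0.0311)=-1.4514;  ψ=arccos(0.4516)=1.1022;  θ3=γ+ψ≈-0.3492

θ₁ = 0.4359, θ₂ = 0.9598, θ₃ = -0.3492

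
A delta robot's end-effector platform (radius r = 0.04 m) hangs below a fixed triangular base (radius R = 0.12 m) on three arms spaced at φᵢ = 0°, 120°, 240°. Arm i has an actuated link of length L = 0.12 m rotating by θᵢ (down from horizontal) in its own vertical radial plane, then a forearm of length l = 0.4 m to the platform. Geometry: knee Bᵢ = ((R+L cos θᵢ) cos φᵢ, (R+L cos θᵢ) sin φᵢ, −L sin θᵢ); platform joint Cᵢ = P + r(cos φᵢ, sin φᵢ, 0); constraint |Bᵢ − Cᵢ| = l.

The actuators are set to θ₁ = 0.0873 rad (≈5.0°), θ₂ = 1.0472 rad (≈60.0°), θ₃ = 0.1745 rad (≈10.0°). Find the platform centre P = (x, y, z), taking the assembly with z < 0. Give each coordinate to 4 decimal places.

(0.0881, -0.1302, -0.3719)

arm 1 at φ=0.0°: (R−r)+L cos θ1 = 0.1995;  S1 = (0.1995, 0.0000, -0.0105)
φ2=120.0°: virtual centre (-0.0700, 0.1212, -0.1039), radius l
arm 3 at φ=240.0°: (R−r)+L cos θ3 = 0.1982;  S3 = (-0.0991, -0.1716, -0.0208)
subtract pairs → two planes through P
plane₁₂: -0.5391x+0.2425y+-0.1869z = -0.0095
Cramer: x(z) = 0.0101-0.2098z;  y(z) = -0.0169+0.3045z
quadratic in z: (1.1367)z²+(0.0901)z+(-0.1237)=0, √Δ=0.7554 → z ∈ {-0.3719, 0.2926}; z = -0.3719 (taking z<0)
x = 0.0881, y = -0.1302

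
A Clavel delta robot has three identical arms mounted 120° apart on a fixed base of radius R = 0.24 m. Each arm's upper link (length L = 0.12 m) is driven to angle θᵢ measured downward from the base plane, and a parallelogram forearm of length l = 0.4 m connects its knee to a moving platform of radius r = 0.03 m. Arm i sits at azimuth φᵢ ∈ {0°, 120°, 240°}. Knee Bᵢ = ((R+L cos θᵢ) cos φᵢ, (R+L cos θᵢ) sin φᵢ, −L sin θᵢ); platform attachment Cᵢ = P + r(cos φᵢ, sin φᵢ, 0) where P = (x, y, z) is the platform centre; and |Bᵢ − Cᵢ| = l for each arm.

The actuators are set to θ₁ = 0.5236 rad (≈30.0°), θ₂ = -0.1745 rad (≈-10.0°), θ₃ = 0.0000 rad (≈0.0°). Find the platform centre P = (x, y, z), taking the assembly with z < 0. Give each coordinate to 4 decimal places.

φ1=0.0°: virtual centre (0.3139, 0.0000, -0.0600), radius l
arm 2 at φ=120.0°: ρ2 = 0.3282;  centre 2 = (-0.1641, 0.2842, 0.0208)
φ3=240.0°: virtual centre (-0.1650, -0.2858, 0.0000), radius l
|centre ₂|²−|centre ₁|² = 0.0060;  |centre ₃|²−|centre ₁|² = 0.0068
plane₁₂: -0.9560x+0.5684y+0.1617z = 0.0060
Cramer: x(z) = -0.0067+0.1472z;  y(z) = -0.0007-0.0368z
sphere 1 gives Az²+Bz+C=0 with A=1.0230, B=0.0256, C=-0.0536;  B²−4AC=0.2201;  roots -0.2418, 0.2168;  negative root z = -0.2418
x = -0.0423, y = 0.0082

(-0.0423, 0.0082, -0.2418)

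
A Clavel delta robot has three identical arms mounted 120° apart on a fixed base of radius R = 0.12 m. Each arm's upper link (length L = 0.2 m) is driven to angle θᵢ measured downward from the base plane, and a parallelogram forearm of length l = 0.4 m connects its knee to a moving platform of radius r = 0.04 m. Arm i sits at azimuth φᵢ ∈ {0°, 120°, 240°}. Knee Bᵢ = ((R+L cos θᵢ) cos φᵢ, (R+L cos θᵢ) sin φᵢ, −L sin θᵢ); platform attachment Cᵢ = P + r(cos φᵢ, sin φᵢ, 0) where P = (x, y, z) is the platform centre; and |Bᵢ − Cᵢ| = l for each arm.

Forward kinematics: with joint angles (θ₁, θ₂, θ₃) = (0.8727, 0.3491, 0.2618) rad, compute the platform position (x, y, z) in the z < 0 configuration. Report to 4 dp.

arm 1 at φ=0.0°: ρ1 = 0.2086;  O1 = (0.2086, 0.0000, -0.1532)
φ2=120.0°: virtual centre (-0.1340, 0.2320, -0.0684), radius l
φ3=240.0°: virtual centre (-0.1366, -0.2366, -0.0518), radius l
|O₂|²−|O₁|² = 0.0095;  |O₃|²−|O₁|² = 0.0103
linear system: -0.6850x+0.4641y = 0.0095−0.1696z; -0.6903x+-0.4732y = 0.0103−0.2029z
det = 0.6445;  x = -0.0144+0.2706z,  y = -0.0008+0.0340z
sphere 1 gives Az²+Bz+C=0 with A=1.0744, B=0.1857, C=-0.0868;  B²−4AC=0.4075;  roots -0.3835, 0.2107;  negative root z = -0.3835
x = -0.1182, y = -0.0139

(-0.1182, -0.0139, -0.3835)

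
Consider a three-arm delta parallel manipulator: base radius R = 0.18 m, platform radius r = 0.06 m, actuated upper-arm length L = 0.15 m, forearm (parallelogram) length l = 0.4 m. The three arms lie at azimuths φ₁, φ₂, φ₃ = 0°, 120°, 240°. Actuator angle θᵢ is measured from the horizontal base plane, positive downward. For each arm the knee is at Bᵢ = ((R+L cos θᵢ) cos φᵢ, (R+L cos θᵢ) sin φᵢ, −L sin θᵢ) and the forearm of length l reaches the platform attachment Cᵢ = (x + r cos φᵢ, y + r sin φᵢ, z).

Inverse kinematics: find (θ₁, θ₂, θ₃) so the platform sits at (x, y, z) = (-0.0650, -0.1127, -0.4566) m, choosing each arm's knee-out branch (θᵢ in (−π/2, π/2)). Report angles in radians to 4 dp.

θ₁ = 1.3086, θ₂ = 1.3089, θ₃ = 0.5234

φ1=0.0° → target in arm frame (-0.0650, -0.1127)
  e−x'=0.1850;  (l²−L²−(e−x')²−y'²−z²)/2L = -0.3930
  √(A²+B²)=0.4927;  θ1 = -1.1858+2.4944 ≈ 1.3086
rotate P by −φ2: (-0.0651, 0.1126, -0.4566)
  A=0.1851, B=-0.4566, C=(l²−L²−A²−y'²−z²)/(2L)=-0.3931
  γ=atan2(-0.4566,0.1851)=-1.1857;  ψ=arccos(-0.7979)=2.4946;  θ2=γ+ψ≈1.3089
φ3=240.0° → target in arm frame (0.1301, 0.0001)
  A=-0.0101, B=-0.4566, C=(l²−L²−A²−y'²−z²)/(2L)=-0.2370
  γ=atan2(-0.4566,-0.0101)=-1.5929;  ψ=arccos(-0.5188)=2.1163;  θ3=γ+ψ≈0.5234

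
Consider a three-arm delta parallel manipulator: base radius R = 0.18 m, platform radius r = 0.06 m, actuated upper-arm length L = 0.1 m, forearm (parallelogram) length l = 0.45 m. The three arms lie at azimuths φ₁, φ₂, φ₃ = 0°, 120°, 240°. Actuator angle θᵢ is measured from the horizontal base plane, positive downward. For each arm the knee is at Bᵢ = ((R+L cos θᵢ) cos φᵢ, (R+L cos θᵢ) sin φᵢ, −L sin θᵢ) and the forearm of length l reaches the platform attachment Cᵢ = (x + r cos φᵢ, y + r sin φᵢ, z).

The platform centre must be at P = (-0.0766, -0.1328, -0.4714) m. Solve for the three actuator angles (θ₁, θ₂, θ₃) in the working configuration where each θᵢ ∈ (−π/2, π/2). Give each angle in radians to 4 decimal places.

φ1=0.0° → target in arm frame (-0.0766, -0.1328)
  e−x'=0.1966;  (l²−L²−(e−x')²−y'²−z²)/2L = -0.4300
  θ1 = atan2(B,A) + arccos(C/0.5108) = 1.3960
arm 2 (φ=120.0°): x'=-0.0767, y'=0.1327
  e−x'=0.1967;  (l²−L²−(e−x')²−y'²−z²)/2L = -0.4302
  γ=atan2(-0.4714,0.1967)=-1.1755;  ψ=arccos(-0.8421)=2.5720;  θ2=γ+ψ≈1.3965
arm 3 (φ=240.0°): x'=0.1533, y'=0.0001
  A=-0.0333, B=-0.4714, C=(l²−L²−A²−y'²−z²)/(2L)=-0.1541
  √(A²+B²)=0.4726;  θ3 = -1.6413+1.9030 ≈ 0.2617

θ₁ = 1.3960, θ₂ = 1.3965, θ₃ = 0.2617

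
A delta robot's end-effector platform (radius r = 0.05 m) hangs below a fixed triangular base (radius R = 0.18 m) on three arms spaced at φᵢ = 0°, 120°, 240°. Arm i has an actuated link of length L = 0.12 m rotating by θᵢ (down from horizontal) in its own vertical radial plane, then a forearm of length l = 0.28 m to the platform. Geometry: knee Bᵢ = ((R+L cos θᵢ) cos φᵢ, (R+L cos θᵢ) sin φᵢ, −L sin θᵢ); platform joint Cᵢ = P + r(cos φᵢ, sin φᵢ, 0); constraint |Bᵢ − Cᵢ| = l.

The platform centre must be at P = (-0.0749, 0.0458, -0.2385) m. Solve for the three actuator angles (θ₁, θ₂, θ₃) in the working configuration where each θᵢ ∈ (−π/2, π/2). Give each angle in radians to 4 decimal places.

θ₁ = 1.2217, θ₂ = 0.1745, θ₃ = 0.7858

arm 1 (φ=0.0°): x'=-0.0749, y'=0.0458
  e−x'=0.2049;  (l²−L²−(e−x')²−y'²−z²)/2L = -0.1540
  √(A²+B²)=0.3144;  θ1 = -0.8610+2.0827 ≈ 1.2217
φ2=120.0° → target in arm frame (0.0771, 0.0420)
  e−x'=0.0529;  (l²−L²−(e−x')²−y'²−z²)/2L = 0.0107
  γ=atan2(-0.2385,0.0529)=-1.3526;  ψ=arccos(0.0437)=1.5271;  θ2=γ+ψ≈0.1745
rotate P by −φ3: (-0.0022, -0.0878, -0.2385)
  e−x'=0.1322;  (l²−L²−(e−x')²−y'²−z²)/2L = -0.0753
  θ3 = atan2(B,A) + arccos(C/0.2727) = 0.7858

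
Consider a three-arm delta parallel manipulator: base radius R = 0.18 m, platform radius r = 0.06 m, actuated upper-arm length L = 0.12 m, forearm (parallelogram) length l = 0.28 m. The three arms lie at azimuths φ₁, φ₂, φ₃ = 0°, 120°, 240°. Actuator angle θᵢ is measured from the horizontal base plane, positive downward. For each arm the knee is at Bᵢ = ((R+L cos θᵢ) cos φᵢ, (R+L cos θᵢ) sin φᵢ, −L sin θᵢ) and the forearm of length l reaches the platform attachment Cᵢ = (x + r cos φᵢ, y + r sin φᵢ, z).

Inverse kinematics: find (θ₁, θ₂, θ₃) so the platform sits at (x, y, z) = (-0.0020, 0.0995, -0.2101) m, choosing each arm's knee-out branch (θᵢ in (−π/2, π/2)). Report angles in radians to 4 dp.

θ₁ = 0.6107, θ₂ = -0.1737, θ₃ = 1.1344

rotate P by −φ1: (-0.0020, 0.0995, -0.2101)
  A=0.1220, B=-0.2101, C=(l²−L²−A²−y'²−z²)/(2L)=-0.0205
  √(A²+B²)=0.2430;  θ1 = -1.0447+1.6554 ≈ 0.6107
rotate P by −φ2: (0.0872, -0.0480, -0.2101)
  A=0.0328, B=-0.2101, C=(l²−L²−A²−y'²−z²)/(2L)=0.0686
  θ2 = atan2(B,A) + arccos(C/0.2126) = -0.1737
φ3=240.0° → target in arm frame (-0.0852, -0.0515)
  A cos θ + B sin θ = C:  0.2052·cos θ + -0.2101·sin θ = -0.1037
  γ=atan2(-0.2101,0.2052)=-0.7973;  ψ=arccos(-0.3531)=1.9317;  θ3=γ+ψ≈1.1344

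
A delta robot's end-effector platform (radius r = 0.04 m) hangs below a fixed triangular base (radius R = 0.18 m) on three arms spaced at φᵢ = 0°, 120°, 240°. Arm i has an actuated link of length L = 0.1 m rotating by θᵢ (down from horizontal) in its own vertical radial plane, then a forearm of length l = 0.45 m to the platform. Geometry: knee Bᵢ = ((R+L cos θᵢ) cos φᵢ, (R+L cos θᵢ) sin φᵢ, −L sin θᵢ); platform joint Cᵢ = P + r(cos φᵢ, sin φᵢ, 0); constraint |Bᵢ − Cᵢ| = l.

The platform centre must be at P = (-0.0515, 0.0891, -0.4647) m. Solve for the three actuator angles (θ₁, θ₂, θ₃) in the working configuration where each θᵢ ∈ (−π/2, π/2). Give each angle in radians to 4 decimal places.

arm 1 (φ=0.0°): x'=-0.0515, y'=0.0891
  e−x'=0.1915;  (l²−L²−(e−x')²−y'²−z²)/2L = -0.3403
  θ1 = atan2(B,A) + arccos(C/0.5026) = 1.1346
arm 2 (φ=120.0°): x'=0.1029, y'=0.0001
  e−x'=0.0371;  (l²−L²−(e−x')²−y'²−z²)/2L = -0.1241
  θ2 = atan2(B,A) + arccos(C/0.4662) = 0.3491
arm 3 (φ=240.0°): x'=-0.0514, y'=-0.0892
  A cos θ + B sin θ = C:  0.1914·cos θ + -0.4647·sin θ = -0.3402
  γ=atan2(-0.4647,0.1914)=-1.1801;  ψ=arccos(-0.6768)=2.3143;  θ3=γ+ψ≈1.1342

θ₁ = 1.1346, θ₂ = 0.3491, θ₃ = 1.1342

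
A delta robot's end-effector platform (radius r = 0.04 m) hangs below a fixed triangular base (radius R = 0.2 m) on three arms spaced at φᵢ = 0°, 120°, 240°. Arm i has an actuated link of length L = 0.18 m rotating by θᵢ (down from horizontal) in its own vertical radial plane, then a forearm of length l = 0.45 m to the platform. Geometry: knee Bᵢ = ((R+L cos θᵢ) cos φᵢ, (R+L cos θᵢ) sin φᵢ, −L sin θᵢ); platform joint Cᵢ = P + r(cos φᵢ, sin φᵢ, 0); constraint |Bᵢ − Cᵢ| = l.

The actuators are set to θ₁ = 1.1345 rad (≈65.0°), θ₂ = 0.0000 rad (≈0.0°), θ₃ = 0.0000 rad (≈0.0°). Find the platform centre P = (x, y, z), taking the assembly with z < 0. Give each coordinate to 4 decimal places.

(-0.1776, 0.0000, -0.3402)

φ1=0.0°: virtual centre (0.2361, 0.0000, -0.1631), radius l
S2 = (0.3400·cos120.0°, 0.3400·sin120.0°, 0.0000) = (-0.1700, 0.2944, 0.0000)
arm 3 at φ=240.0°: e+L cos θ3 = 0.3400;  S3 = (-0.1700, -0.2944, 0.0000)
eliminate P² terms by subtracting sphere 1 from 2 and 3
[-0.8121 0.5889 0.3263]·P = 0.0333;  [-0.8121 -0.5889 0.3263]·P = 0.0333
det = 0.9565;  x = -0.0410+0.4018z,  y = 0.0000+0.0000z
sphere 1 gives Az²+Bz+C=0 with A=1.1614, B=0.1037, C=-0.0991;  B²−4AC=0.4714;  roots -0.3402, 0.2509;  negative root z = -0.3402
x = -0.1776, y = 0.0000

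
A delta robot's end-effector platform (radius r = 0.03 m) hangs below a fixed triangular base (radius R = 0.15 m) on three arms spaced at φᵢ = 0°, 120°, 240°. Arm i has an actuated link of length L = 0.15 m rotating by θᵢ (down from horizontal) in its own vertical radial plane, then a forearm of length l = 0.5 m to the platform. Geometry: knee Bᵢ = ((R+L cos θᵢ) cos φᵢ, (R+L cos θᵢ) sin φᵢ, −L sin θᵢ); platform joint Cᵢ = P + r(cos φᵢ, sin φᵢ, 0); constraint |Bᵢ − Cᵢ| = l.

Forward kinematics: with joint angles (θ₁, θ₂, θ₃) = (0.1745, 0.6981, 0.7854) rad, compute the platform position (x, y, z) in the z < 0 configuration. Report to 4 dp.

arm 1 at φ=0.0°: ρ1 = 0.2677;  S1 = (0.2677, 0.0000, -0.0260)
S2 = (0.2349·cos120.0°, 0.2349·sin120.0°, -0.0964) = (-0.1175, 0.2034, -0.0964)
arm 3 at φ=240.0°: ρ3 = 0.2261;  S3 = (-0.1130, -0.1958, -0.1061)
eliminate P² terms by subtracting sphere 1 from 2 and 3
plane₁₂: -0.7704x+0.4069y+-0.1407z = -0.0079
det = 0.6115;  x = 0.0117+-0.1966z,  y = 0.0028+-0.0264z
sphere 1 gives Az²+Bz+C=0 with A=1.0394, B=0.1526, C=-0.1838;  B²−4AC=0.7873;  roots -0.5003, 0.3534;  negative root z = -0.5003
x = 0.1101, y = 0.0160

(0.1101, 0.0160, -0.5003)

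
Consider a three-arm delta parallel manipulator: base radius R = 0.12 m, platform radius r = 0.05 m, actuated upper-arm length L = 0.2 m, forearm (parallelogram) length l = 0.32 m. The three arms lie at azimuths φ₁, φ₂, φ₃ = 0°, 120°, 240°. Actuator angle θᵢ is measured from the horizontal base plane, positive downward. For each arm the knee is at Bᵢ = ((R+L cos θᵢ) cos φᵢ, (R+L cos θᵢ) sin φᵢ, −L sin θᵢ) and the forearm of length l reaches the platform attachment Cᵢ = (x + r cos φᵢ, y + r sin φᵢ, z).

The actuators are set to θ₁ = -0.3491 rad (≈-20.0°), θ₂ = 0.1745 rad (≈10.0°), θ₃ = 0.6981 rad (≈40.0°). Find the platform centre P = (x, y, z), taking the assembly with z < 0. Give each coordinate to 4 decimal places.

(0.0811, 0.0540, -0.1927)

φ1=0.0°: virtual centre (0.2579, 0.0000, 0.0684), radius l
φ2=120.0°: virtual centre (-0.1335, 0.2312, -0.0347), radius l
arm 3 at φ=240.0°: (R−r)+L cos θ3 = 0.2232;  centre 3 = (-0.1116, -0.1933, -0.1286)
|centre ₂|²−|centre ₁|² = 0.0013;  |centre ₃|²−|centre ₁|² = -0.0049
[-0.7828 0.4624 -0.2063]·P = 0.0013;  [-0.7391 -0.3866 -0.3939]·P = -0.0049
det = 0.6444;  x = 0.0027+-0.4064z,  y = 0.0074+-0.2420z
quadratic in z: (1.2237)z²+(0.0671)z+(-0.0325)=0, √Δ=0.4047 → z ∈ {-0.1927, 0.1379}; z = -0.1927 (taking z<0)
x = 0.0811, y = 0.0540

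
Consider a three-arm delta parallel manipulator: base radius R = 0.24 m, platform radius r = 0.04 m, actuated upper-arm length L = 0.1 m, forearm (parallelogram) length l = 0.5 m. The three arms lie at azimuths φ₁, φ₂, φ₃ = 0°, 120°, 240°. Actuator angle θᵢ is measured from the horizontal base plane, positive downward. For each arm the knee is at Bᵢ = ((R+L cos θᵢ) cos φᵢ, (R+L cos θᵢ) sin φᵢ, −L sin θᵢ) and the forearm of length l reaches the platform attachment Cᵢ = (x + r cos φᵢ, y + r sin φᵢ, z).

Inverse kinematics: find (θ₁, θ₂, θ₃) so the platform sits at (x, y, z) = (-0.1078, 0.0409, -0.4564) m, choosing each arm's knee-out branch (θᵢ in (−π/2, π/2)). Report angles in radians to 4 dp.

arm 1 (φ=0.0°): x'=-0.1078, y'=0.0409
  e−x'=0.3078;  (l²−L²−(e−x')²−y'²−z²)/2L = -0.3236
  √(A²+B²)=0.5505;  θ1 = -0.9775+2.1991 ≈ 1.2217
φ2=120.0° → target in arm frame (0.0893, 0.0729)
  A=0.1107, B=-0.4564, C=(l²−L²−A²−y'²−z²)/(2L)=0.0707
  γ=atan2(-0.4564,0.1107)=-1.3329;  ψ=arccos(0.1505)=1.4197;  θ2=γ+ψ≈0.0869
arm 3 (φ=240.0°): x'=0.0185, y'=-0.1138
  e−x'=0.1815;  (l²−L²−(e−x')²−y'²−z²)/2L = -0.0710
  √(A²+B²)=0.4912;  θ3 = -1.1923+1.7159 ≈ 0.5236

θ₁ = 1.2217, θ₂ = 0.0869, θ₃ = 0.5236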